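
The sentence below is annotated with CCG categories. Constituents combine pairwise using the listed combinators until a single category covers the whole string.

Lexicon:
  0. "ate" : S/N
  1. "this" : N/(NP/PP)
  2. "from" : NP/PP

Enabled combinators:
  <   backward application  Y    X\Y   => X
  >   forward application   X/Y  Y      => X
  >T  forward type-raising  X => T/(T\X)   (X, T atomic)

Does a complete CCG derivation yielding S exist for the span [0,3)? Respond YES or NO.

YES

[0,3] S   >
  [0,1] "ate" : S/N
  [1,3] N   >
    [1,2] "this" : N/(NP/PP)
    [2,3] "from" : NP/PP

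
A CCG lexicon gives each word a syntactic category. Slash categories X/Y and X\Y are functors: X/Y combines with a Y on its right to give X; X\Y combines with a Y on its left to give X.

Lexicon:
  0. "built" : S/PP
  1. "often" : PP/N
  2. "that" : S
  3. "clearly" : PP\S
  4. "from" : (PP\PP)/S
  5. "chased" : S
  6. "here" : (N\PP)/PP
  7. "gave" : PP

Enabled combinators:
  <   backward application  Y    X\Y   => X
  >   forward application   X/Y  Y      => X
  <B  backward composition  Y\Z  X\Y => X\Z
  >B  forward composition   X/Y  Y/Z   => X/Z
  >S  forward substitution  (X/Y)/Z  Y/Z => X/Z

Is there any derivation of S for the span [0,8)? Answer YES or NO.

[0,8] S   >
  [0,2] S/N   >B
    [0,1] "built" : S/PP
    [1,2] "often" : PP/N
  [2,8] N   <
    [2,6] PP   <
      [2,3] "that" : S
      [3,6] PP\S   <B
        [3,4] "clearly" : PP\S
        [4,6] PP\PP   >
          [4,5] "from" : (PP\PP)/S
          [5,6] "chased" : S
    [6,8] N\PP   >
      [6,7] "here" : (N\PP)/PP
      [7,8] "gave" : PP

YES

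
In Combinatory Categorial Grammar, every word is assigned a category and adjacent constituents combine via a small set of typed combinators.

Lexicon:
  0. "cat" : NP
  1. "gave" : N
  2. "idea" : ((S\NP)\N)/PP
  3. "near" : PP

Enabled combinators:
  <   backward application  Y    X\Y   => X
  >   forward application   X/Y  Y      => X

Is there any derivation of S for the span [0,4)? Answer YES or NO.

[0,4] S   <
  [0,1] "cat" : NP
  [1,4] S\NP   <
    [1,2] "gave" : N
    [2,4] (S\NP)\N   >
      [2,3] "idea" : ((S\NP)\N)/PP
      [3,4] "near" : PP

YES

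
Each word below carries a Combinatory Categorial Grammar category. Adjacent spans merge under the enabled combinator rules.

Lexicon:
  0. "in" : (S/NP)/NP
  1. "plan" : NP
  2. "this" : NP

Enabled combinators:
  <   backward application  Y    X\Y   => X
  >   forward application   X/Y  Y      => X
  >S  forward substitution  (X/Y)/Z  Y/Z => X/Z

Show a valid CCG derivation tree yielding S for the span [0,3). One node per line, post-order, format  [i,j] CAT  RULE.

[0,1] (S/NP)/NP  lex  "in"
[1,2] NP  lex  "plan"
[0,2] S/NP  >  k=1
[2,3] NP  lex  "this"
[0,3] S  >  k=2

[0,3] S   >
  [0,2] S/NP   >
    [0,1] "in" : (S/NP)/NP
    [1,2] "plan" : NP
  [2,3] "this" : NP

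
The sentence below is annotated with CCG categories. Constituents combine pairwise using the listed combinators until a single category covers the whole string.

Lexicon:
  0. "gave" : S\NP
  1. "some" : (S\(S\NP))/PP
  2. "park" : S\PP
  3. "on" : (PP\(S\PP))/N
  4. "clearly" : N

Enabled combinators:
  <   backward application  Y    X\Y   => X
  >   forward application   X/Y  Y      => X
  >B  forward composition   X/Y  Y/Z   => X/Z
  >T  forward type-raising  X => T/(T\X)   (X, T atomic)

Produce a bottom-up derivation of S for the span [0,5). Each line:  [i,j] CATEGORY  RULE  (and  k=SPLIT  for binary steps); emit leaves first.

[0,5] S   <
  [0,1] "gave" : S\NP
  [1,5] S\(S\NP)   >
    [1,2] "some" : (S\(S\NP))/PP
    [2,5] PP   <
      [2,3] "park" : S\PP
      [3,5] PP\(S\PP)   >
        [3,4] "on" : (PP\(S\PP))/N
        [4,5] "clearly" : N

[0,1] S\NP  lex  "gave"
[1,2] (S\(S\NP))/PP  lex  "some"
[2,3] S\PP  lex  "park"
[3,4] (PP\(S\PP))/N  lex  "on"
[4,5] N  lex  "clearly"
[3,5] PP\(S\PP)  >  k=4
[2,5] PP  <  k=3
[1,5] S\(S\NP)  >  k=2
[0,5] S  <  k=1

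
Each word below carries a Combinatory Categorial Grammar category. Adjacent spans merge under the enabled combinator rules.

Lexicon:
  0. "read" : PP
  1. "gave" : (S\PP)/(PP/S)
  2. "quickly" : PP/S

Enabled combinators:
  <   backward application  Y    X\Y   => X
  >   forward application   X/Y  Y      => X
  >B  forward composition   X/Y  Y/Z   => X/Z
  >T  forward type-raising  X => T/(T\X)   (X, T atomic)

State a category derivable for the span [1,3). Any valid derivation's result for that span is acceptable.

[0,3] S   <
  [0,1] "read" : PP
  [1,3] S\PP   >
    [1,2] "gave" : (S\PP)/(PP/S)
    [2,3] "quickly" : PP/S

S\PP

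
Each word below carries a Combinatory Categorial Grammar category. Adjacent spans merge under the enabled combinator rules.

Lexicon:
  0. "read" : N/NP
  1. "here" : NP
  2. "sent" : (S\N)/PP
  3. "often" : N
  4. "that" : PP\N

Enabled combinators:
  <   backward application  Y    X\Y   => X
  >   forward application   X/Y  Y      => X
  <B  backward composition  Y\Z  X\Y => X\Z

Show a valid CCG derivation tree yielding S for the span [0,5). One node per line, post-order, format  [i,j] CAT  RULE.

[0,5] S   <
  [0,2] N   >
    [0,1] "read" : N/NP
    [1,2] "here" : NP
  [2,5] S\N   >
    [2,3] "sent" : (S\N)/PP
    [3,5] PP   <
      [3,4] "often" : N
      [4,5] "that" : PP\N

[0,1] N/NP  lex  "read"
[1,2] NP  lex  "here"
[0,2] N  >  k=1
[2,3] (S\N)/PP  lex  "sent"
[3,4] N  lex  "often"
[4,5] PP\N  lex  "that"
[3,5] PP  <  k=4
[2,5] S\N  >  k=3
[0,5] S  <  k=2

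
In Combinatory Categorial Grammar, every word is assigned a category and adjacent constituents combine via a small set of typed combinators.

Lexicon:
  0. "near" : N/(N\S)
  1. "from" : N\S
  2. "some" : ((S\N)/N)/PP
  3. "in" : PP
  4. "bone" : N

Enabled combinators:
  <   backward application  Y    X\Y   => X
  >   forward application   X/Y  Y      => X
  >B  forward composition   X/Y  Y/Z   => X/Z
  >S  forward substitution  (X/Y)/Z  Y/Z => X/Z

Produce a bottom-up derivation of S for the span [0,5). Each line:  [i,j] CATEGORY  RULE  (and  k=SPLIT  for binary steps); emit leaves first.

[0,1] N/(N\S)  lex  "near"
[1,2] N\S  lex  "from"
[0,2] N  >  k=1
[2,3] ((S\N)/N)/PP  lex  "some"
[3,4] PP  lex  "in"
[2,4] (S\N)/N  >  k=3
[4,5] N  lex  "bone"
[2,5] S\N  >  k=4
[0,5] S  <  k=2

[0,5] S   <
  [0,2] N   >
    [0,1] "near" : N/(N\S)
    [1,2] "from" : N\S
  [2,5] S\N   >
    [2,4] (S\N)/N   >
      [2,3] "some" : ((S\N)/N)/PP
      [3,4] "in" : PP
    [4,5] "bone" : N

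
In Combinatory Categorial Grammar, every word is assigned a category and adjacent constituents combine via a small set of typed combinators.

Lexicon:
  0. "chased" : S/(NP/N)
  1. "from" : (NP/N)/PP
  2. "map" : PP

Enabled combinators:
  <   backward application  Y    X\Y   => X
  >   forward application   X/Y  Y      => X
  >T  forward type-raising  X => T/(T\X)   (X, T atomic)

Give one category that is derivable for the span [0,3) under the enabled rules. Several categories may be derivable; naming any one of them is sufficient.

[0,3] S   >
  [0,1] "chased" : S/(NP/N)
  [1,3] NP/N   >
    [1,2] "from" : (NP/N)/PP
    [2,3] "map" : PP

S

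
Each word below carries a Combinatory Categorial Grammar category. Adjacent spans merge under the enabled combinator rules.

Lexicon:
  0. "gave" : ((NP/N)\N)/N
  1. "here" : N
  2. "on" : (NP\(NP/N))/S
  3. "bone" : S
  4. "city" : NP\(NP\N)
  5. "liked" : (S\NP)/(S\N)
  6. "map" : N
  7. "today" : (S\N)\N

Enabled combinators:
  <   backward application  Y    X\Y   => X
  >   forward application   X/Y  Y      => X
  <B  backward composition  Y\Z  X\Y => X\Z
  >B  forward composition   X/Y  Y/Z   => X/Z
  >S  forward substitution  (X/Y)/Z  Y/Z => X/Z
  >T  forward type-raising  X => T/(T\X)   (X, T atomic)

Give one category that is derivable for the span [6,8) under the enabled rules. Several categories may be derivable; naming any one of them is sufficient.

[0,8] S   <
  [0,5] NP   <
    [0,4] NP\N   <B
      [0,2] (NP/N)\N   >
        [0,1] "gave" : ((NP/N)\N)/N
        [1,2] "here" : N
      [2,4] NP\(NP/N)   >
        [2,3] "on" : (NP\(NP/N))/S
        [3,4] "bone" : S
    [4,5] "city" : NP\(NP\N)
  [5,8] S\NP   >
    [5,6] "liked" : (S\NP)/(S\N)
    [6,8] S\N   <
      [6,7] "map" : N
      [7,8] "today" : (S\N)\N

S\N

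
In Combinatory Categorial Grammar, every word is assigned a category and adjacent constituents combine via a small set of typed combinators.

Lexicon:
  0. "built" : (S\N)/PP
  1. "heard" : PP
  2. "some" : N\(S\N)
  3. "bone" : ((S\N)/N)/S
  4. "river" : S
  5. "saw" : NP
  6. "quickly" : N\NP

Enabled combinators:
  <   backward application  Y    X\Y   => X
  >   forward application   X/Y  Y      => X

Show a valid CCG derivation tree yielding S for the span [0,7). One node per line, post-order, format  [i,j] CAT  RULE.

[0,7] S   <
  [0,3] N   <
    [0,2] S\N   >
      [0,1] "built" : (S\N)/PP
      [1,2] "heard" : PP
    [2,3] "some" : N\(S\N)
  [3,7] S\N   >
    [3,5] (S\N)/N   >
      [3,4] "bone" : ((S\N)/N)/S
      [4,5] "river" : S
    [5,7] N   <
      [5,6] "saw" : NP
      [6,7] "quickly" : N\NP

[0,1] (S\N)/PP  lex  "built"
[1,2] PP  lex  "heard"
[0,2] S\N  >  k=1
[2,3] N\(S\N)  lex  "some"
[0,3] N  <  k=2
[3,4] ((S\N)/N)/S  lex  "bone"
[4,5] S  lex  "river"
[3,5] (S\N)/N  >  k=4
[5,6] NP  lex  "saw"
[6,7] N\NP  lex  "quickly"
[5,7] N  <  k=6
[3,7] S\N  >  k=5
[0,7] S  <  k=3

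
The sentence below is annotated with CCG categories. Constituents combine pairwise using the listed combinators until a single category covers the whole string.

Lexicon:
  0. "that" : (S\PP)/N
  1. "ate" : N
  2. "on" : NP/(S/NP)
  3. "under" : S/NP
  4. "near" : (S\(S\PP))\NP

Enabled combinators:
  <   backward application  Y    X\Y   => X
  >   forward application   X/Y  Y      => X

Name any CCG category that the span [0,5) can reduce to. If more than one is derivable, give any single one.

[0,5] S   <
  [0,2] S\PP   >
    [0,1] "that" : (S\PP)/N
    [1,2] "ate" : N
  [2,5] S\(S\PP)   <
    [2,4] NP   >
      [2,3] "on" : NP/(S/NP)
      [3,4] "under" : S/NP
    [4,5] "near" : (S\(S\PP))\NP

S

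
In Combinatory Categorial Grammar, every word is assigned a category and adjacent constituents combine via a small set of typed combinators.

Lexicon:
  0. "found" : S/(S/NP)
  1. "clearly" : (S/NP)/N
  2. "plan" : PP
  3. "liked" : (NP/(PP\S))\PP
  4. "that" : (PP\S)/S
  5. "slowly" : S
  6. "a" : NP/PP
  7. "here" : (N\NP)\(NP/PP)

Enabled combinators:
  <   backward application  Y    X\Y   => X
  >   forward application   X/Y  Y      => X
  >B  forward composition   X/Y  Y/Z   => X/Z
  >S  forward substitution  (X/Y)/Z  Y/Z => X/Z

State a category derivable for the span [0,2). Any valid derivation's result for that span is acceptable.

S/N

[0,8] S   >
  [0,2] S/N   >B
    [0,1] "found" : S/(S/NP)
    [1,2] "clearly" : (S/NP)/N
  [2,8] N   <
    [2,6] NP   >
      [2,5] NP/S   >B
        [2,4] NP/(PP\S)   <
          [2,3] "plan" : PP
          [3,4] "liked" : (NP/(PP\S))\PP
        [4,5] "that" : (PP\S)/S
      [5,6] "slowly" : S
    [6,8] N\NP   <
      [6,7] "a" : NP/PP
      [7,8] "here" : (N\NP)\(NP/PP)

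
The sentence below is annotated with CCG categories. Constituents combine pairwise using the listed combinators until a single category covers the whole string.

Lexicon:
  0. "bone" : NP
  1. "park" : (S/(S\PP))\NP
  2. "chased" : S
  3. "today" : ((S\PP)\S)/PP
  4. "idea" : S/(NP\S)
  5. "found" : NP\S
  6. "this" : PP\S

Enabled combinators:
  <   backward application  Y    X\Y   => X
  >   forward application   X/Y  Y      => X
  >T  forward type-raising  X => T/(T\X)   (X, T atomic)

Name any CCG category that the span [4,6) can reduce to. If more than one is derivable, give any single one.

[0,7] S   >
  [0,2] S/(S\PP)   <
    [0,1] "bone" : NP
    [1,2] "park" : (S/(S\PP))\NP
  [2,7] S\PP   <
    [2,3] "chased" : S
    [3,7] (S\PP)\S   >
      [3,4] "today" : ((S\PP)\S)/PP
      [4,7] PP   <
        [4,6] S   >
          [4,5] "idea" : S/(NP\S)
          [5,6] "found" : NP\S
        [6,7] "this" : PP\S

S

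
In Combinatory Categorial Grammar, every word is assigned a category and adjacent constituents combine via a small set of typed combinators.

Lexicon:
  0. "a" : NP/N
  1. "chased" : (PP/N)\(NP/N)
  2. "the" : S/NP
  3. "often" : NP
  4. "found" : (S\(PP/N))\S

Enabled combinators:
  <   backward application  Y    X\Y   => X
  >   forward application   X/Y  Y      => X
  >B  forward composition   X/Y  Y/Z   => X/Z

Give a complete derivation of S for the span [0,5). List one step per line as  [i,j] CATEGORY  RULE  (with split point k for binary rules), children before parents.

[0,1] NP/N  lex  "a"
[1,2] (PP/N)\(NP/N)  lex  "chased"
[0,2] PP/N  <  k=1
[2,3] S/NP  lex  "the"
[3,4] NP  lex  "often"
[2,4] S  >  k=3
[4,5] (S\(PP/N))\S  lex  "found"
[2,5] S\(PP/N)  <  k=4
[0,5] S  <  k=2

[0,5] S   <
  [0,2] PP/N   <
    [0,1] "a" : NP/N
    [1,2] "chased" : (PP/N)\(NP/N)
  [2,5] S\(PP/N)   <
    [2,4] S   >
      [2,3] "the" : S/NP
      [3,4] "often" : NP
    [4,5] "found" : (S\(PP/N))\S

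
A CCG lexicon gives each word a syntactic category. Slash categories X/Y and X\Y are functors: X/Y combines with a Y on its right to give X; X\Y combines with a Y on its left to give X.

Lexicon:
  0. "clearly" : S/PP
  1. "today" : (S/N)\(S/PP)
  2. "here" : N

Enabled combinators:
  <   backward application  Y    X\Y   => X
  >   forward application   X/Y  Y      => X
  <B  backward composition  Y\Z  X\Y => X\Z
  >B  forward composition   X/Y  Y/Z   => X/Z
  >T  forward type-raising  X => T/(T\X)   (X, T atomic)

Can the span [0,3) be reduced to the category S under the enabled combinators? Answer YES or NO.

YES

[0,3] S   >
  [0,2] S/N   <
    [0,1] "clearly" : S/PP
    [1,2] "today" : (S/N)\(S/PP)
  [2,3] "here" : N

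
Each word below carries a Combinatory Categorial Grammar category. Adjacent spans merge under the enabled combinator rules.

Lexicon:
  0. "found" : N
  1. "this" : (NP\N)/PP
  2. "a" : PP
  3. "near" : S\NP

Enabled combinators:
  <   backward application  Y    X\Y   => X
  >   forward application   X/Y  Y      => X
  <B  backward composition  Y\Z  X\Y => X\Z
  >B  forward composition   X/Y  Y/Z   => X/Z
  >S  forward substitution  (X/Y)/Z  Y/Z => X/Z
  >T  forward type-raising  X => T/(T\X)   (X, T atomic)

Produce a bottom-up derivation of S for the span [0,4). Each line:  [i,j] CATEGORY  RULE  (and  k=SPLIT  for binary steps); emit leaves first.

[0,1] N  lex  "found"
[0,1] NP/(NP\N)  >T
[1,2] (NP\N)/PP  lex  "this"
[2,3] PP  lex  "a"
[1,3] NP\N  >  k=2
[0,3] NP  >  k=1
[3,4] S\NP  lex  "near"
[0,4] S  <  k=3

[0,4] S   <
  [0,3] NP   >
    [0,1] NP/(NP\N)   >T
      [0,1] "found" : N
    [1,3] NP\N   >
      [1,2] "this" : (NP\N)/PP
      [2,3] "a" : PP
  [3,4] "near" : S\NP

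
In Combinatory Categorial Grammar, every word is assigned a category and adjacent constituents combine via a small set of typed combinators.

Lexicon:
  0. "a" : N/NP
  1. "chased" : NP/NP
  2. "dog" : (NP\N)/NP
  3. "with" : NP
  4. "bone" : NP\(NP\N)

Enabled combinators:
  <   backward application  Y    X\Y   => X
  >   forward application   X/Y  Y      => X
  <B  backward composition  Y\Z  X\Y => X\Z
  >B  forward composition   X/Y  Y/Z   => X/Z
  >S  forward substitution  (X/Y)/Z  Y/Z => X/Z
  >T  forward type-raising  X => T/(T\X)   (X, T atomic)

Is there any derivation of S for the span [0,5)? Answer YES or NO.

NO

N/NP NP/NP (NP\N)/NP NP NP\(NP\N)
CKY chart[0,5] = {N, N/(NP\NP), N/(N\N), NP/(NP\N), PP/(PP\N), S/(S\N)}; S ∉ chart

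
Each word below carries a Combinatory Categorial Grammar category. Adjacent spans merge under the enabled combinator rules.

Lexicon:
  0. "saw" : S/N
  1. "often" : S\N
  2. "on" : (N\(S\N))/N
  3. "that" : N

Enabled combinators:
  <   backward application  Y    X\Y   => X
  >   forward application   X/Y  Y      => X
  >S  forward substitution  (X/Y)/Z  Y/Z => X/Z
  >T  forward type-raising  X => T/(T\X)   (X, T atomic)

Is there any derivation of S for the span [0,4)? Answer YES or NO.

[0,4] S   >
  [0,1] "saw" : S/N
  [1,4] N   <
    [1,2] "often" : S\N
    [2,4] N\(S\N)   >
      [2,3] "on" : (N\(S\N))/N
      [3,4] "that" : N

YES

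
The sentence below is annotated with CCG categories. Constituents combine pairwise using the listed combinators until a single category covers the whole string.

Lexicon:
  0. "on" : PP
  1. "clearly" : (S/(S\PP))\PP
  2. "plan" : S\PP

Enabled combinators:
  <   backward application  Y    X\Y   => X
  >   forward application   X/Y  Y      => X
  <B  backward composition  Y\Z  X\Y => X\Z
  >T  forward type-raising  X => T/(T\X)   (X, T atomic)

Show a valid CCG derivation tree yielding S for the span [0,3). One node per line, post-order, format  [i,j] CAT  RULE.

[0,1] PP  lex  "on"
[1,2] (S/(S\PP))\PP  lex  "clearly"
[0,2] S/(S\PP)  <  k=1
[2,3] S\PP  lex  "plan"
[0,3] S  >  k=2

[0,3] S   >
  [0,2] S/(S\PP)   <
    [0,1] "on" : PP
    [1,2] "clearly" : (S/(S\PP))\PP
  [2,3] "plan" : S\PP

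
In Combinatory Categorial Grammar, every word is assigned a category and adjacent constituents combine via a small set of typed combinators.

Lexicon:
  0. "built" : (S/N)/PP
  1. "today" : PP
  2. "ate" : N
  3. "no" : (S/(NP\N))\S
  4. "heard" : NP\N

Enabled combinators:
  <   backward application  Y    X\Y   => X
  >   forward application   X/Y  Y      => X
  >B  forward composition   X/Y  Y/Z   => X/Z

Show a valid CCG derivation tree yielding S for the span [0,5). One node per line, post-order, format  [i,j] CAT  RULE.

[0,1] (S/N)/PP  lex  "built"
[1,2] PP  lex  "today"
[0,2] S/N  >  k=1
[2,3] N  lex  "ate"
[0,3] S  >  k=2
[3,4] (S/(NP\N))\S  lex  "no"
[0,4] S/(NP\N)  <  k=3
[4,5] NP\N  lex  "heard"
[0,5] S  >  k=4

[0,5] S   >
  [0,4] S/(NP\N)   <
    [0,3] S   >
      [0,2] S/N   >
        [0,1] "built" : (S/N)/PP
        [1,2] "today" : PP
      [2,3] "ate" : N
    [3,4] "no" : (S/(NP\N))\S
  [4,5] "heard" : NP\N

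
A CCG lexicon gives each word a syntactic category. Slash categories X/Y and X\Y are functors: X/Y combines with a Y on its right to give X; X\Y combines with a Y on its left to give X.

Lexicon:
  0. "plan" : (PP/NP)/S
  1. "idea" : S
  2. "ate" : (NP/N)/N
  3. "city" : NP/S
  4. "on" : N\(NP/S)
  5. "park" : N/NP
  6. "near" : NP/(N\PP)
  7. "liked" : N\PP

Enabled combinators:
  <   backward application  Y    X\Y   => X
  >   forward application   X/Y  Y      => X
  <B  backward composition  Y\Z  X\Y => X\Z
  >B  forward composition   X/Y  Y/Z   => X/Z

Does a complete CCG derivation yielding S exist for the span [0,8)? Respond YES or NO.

(PP/NP)/S S (NP/N)/N NP/S N\(NP/S) N/NP NP/(N\PP) N\PP
CKY chart[0,8] = {PP}; S ∉ chart

NO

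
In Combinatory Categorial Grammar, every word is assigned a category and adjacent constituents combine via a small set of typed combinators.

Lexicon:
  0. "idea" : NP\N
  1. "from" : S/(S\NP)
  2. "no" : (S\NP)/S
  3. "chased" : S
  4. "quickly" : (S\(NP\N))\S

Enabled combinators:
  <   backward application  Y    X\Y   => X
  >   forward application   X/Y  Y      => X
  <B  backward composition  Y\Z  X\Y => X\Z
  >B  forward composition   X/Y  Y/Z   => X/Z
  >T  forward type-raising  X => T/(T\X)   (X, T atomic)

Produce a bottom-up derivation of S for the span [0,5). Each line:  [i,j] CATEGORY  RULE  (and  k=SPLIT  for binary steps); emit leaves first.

[0,5] S   <
  [0,1] "idea" : NP\N
  [1,5] S\(NP\N)   <
    [1,4] S   >
      [1,2] "from" : S/(S\NP)
      [2,4] S\NP   >
        [2,3] "no" : (S\NP)/S
        [3,4] "chased" : S
    [4,5] "quickly" : (S\(NP\N))\S

[0,1] NP\N  lex  "idea"
[1,2] S/(S\NP)  lex  "from"
[2,3] (S\NP)/S  lex  "no"
[3,4] S  lex  "chased"
[2,4] S\NP  >  k=3
[1,4] S  >  k=2
[4,5] (S\(NP\N))\S  lex  "quickly"
[1,5] S\(NP\N)  <  k=4
[0,5] S  <  k=1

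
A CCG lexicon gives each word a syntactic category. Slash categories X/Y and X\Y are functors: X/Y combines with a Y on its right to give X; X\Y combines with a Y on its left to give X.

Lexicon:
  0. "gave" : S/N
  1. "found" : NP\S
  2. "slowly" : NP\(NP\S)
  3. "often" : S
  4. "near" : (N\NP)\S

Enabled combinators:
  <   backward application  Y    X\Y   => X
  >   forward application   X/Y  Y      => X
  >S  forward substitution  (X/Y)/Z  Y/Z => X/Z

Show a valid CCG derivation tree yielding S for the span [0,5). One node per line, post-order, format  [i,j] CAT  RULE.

[0,1] S/N  lex  "gave"
[1,2] NP\S  lex  "found"
[2,3] NP\(NP\S)  lex  "slowly"
[1,3] NP  <  k=2
[3,4] S  lex  "often"
[4,5] (N\NP)\S  lex  "near"
[3,5] N\NP  <  k=4
[1,5] N  <  k=3
[0,5] S  >  k=1

[0,5] S   >
  [0,1] "gave" : S/N
  [1,5] N   <
    [1,3] NP   <
      [1,2] "found" : NP\S
      [2,3] "slowly" : NP\(NP\S)
    [3,5] N\NP   <
      [3,4] "often" : S
      [4,5] "near" : (N\NP)\S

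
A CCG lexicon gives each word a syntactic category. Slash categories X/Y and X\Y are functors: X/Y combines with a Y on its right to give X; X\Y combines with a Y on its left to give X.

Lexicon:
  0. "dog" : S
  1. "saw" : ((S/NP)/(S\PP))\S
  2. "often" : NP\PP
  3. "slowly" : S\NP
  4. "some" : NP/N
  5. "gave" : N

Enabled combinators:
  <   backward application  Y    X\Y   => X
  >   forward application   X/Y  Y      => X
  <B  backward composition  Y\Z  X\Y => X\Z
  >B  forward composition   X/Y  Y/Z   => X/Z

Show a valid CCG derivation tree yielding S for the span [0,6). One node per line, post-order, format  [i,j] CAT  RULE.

[0,1] S  lex  "dog"
[1,2] ((S/NP)/(S\PP))\S  lex  "saw"
[0,2] (S/NP)/(S\PP)  <  k=1
[2,3] NP\PP  lex  "often"
[3,4] S\NP  lex  "slowly"
[2,4] S\PP  <B  k=3
[0,4] S/NP  >  k=2
[4,5] NP/N  lex  "some"
[5,6] N  lex  "gave"
[4,6] NP  >  k=5
[0,6] S  >  k=4

[0,6] S   >
  [0,4] S/NP   >
    [0,2] (S/NP)/(S\PP)   <
      [0,1] "dog" : S
      [1,2] "saw" : ((S/NP)/(S\PP))\S
    [2,4] S\PP   <B
      [2,3] "often" : NP\PP
      [3,4] "slowly" : S\NP
  [4,6] NP   >
    [4,5] "some" : NP/N
    [5,6] "gave" : N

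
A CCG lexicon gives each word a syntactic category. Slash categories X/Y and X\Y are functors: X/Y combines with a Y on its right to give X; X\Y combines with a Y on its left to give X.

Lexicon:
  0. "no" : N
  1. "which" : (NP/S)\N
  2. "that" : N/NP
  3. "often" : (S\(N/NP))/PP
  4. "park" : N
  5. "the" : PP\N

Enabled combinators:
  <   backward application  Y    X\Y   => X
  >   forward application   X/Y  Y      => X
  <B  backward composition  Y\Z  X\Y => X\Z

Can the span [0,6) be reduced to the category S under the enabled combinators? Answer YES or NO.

N (NP/S)\N N/NP (S\(N/NP))/PP N PP\N
CKY chart[0,6] = {NP}; S ∉ chart

NO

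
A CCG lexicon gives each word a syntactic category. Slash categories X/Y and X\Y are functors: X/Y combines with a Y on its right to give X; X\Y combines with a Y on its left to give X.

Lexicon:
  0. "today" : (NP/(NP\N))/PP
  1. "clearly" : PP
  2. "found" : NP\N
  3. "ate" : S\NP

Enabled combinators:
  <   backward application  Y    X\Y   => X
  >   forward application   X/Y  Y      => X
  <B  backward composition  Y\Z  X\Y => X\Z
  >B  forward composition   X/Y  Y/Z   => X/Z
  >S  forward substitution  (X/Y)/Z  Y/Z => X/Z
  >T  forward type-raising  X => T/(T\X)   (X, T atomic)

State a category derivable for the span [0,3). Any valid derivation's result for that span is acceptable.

NP

[0,4] S   <
  [0,3] NP   >
    [0,2] NP/(NP\N)   >
      [0,1] "today" : (NP/(NP\N))/PP
      [1,2] "clearly" : PP
    [2,3] "found" : NP\N
  [3,4] "ate" : S\NP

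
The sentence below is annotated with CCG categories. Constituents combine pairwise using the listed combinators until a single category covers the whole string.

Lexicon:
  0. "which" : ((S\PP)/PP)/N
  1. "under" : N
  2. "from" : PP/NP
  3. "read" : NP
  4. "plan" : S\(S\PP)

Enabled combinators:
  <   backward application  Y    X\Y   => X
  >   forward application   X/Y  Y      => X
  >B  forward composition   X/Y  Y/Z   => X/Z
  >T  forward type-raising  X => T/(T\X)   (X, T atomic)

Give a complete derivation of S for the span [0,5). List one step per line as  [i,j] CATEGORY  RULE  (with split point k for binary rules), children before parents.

[0,5] S   <
  [0,4] S\PP   >
    [0,2] (S\PP)/PP   >
      [0,1] "which" : ((S\PP)/PP)/N
      [1,2] "under" : N
    [2,4] PP   >
      [2,3] "from" : PP/NP
      [3,4] "read" : NP
  [4,5] "plan" : S\(S\PP)

[0,1] ((S\PP)/PP)/N  lex  "which"
[1,2] N  lex  "under"
[0,2] (S\PP)/PP  >  k=1
[2,3] PP/NP  lex  "from"
[3,4] NP  lex  "read"
[2,4] PP  >  k=3
[0,4] S\PP  >  k=2
[4,5] S\(S\PP)  lex  "plan"
[0,5] S  <  k=4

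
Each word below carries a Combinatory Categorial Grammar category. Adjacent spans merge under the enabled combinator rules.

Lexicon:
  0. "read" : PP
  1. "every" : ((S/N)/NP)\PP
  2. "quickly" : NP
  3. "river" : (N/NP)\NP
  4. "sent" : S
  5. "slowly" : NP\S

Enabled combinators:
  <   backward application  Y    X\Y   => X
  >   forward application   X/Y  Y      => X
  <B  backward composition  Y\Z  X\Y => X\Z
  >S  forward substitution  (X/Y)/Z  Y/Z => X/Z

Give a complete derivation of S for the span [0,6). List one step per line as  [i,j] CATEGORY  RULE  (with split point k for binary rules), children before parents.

[0,6] S   >
  [0,4] S/NP   >S
    [0,2] (S/N)/NP   <
      [0,1] "read" : PP
      [1,2] "every" : ((S/N)/NP)\PP
    [2,4] N/NP   <
      [2,3] "quickly" : NP
      [3,4] "river" : (N/NP)\NP
  [4,6] NP   <
    [4,5] "sent" : S
    [5,6] "slowly" : NP\S

[0,1] PP  lex  "read"
[1,2] ((S/N)/NP)\PP  lex  "every"
[0,2] (S/N)/NP  <  k=1
[2,3] NP  lex  "quickly"
[3,4] (N/NP)\NP  lex  "river"
[2,4] N/NP  <  k=3
[0,4] S/NP  >S  k=2
[4,5] S  lex  "sent"
[5,6] NP\S  lex  "slowly"
[4,6] NP  <  k=5
[0,6] S  >  k=4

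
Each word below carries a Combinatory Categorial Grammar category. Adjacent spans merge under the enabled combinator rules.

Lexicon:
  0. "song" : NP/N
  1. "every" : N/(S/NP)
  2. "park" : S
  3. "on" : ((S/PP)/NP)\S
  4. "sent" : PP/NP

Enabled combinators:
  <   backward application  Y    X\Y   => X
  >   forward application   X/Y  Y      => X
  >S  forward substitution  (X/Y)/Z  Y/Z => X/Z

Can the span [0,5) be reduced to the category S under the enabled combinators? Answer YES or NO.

NO

NP/N N/(S/NP) S ((S/PP)/NP)\S PP/NP
CKY chart[0,5] = {NP}; S ∉ chart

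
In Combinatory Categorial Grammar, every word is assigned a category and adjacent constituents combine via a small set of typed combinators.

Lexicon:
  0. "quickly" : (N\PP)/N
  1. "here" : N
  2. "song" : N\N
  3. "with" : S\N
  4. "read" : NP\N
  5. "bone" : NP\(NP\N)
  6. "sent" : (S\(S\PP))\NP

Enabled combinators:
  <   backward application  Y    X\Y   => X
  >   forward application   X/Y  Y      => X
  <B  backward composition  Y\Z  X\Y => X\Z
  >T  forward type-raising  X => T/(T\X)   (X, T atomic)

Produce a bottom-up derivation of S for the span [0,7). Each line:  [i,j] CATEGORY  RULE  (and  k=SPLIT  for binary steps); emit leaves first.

[0,1] (N\PP)/N  lex  "quickly"
[1,2] N  lex  "here"
[0,2] N\PP  >  k=1
[2,3] N\N  lex  "song"
[3,4] S\N  lex  "with"
[2,4] S\N  <B  k=3
[0,4] S\PP  <B  k=2
[4,5] NP\N  lex  "read"
[5,6] NP\(NP\N)  lex  "bone"
[4,6] NP  <  k=5
[6,7] (S\(S\PP))\NP  lex  "sent"
[4,7] S\(S\PP)  <  k=6
[0,7] S  <  k=4

[0,7] S   <
  [0,4] S\PP   <B
    [0,2] N\PP   >
      [0,1] "quickly" : (N\PP)/N
      [1,2] "here" : N
    [2,4] S\N   <B
      [2,3] "song" : N\N
      [3,4] "with" : S\N
  [4,7] S\(S\PP)   <
    [4,6] NP   <
      [4,5] "read" : NP\N
      [5,6] "bone" : NP\(NP\N)
    [6,7] "sent" : (S\(S\PP))\NP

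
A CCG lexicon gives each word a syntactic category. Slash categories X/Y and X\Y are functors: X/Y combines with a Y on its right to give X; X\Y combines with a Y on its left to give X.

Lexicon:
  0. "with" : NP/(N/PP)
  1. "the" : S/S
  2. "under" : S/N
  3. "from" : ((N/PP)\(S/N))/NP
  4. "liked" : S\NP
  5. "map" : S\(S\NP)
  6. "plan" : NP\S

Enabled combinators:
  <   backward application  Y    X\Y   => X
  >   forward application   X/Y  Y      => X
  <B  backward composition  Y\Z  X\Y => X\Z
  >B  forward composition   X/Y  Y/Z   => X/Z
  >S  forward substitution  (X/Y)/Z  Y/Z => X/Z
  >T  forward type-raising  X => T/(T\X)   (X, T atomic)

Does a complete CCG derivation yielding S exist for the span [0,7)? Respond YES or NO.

NO

NP/(N/PP) S/S S/N ((N/PP)\(S/N))/NP S\NP S\(S\NP) NP\S
CKY chart[0,7] = {N/(N\NP), NP, NP/(NP\NP), PP/(PP\NP), S/(S\NP)}; S ∉ chart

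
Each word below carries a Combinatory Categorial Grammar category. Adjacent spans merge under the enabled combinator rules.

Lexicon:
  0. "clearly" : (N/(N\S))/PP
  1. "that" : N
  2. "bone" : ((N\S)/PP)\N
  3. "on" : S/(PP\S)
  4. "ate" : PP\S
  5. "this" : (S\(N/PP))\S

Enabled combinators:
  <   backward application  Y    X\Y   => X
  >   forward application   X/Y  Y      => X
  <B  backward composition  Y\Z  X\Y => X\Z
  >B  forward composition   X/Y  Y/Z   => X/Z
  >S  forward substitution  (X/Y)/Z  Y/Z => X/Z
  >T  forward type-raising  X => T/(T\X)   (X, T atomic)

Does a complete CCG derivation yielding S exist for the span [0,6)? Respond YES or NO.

[0,6] S   <
  [0,3] N/PP   >S
    [0,1] "clearly" : (N/(N\S))/PP
    [1,3] (N\S)/PP   <
      [1,2] "that" : N
      [2,3] "bone" : ((N\S)/PP)\N
  [3,6] S\(N/PP)   <
    [3,5] S   >
      [3,4] "on" : S/(PP\S)
      [4,5] "ate" : PP\S
    [5,6] "this" : (S\(N/PP))\S

YES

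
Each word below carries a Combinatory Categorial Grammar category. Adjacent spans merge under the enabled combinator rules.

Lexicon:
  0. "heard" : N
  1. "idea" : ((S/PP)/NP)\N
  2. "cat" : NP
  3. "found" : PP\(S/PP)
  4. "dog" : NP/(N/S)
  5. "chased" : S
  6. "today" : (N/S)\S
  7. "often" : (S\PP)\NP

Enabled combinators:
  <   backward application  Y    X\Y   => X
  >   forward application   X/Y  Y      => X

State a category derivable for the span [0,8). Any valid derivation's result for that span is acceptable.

S

[0,8] S   <
  [0,4] PP   <
    [0,3] S/PP   >
      [0,2] (S/PP)/NP   <
        [0,1] "heard" : N
        [1,2] "idea" : ((S/PP)/NP)\N
      [2,3] "cat" : NP
    [3,4] "found" : PP\(S/PP)
  [4,8] S\PP   <
    [4,7] NP   >
      [4,5] "dog" : NP/(N/S)
      [5,7] N/S   <
        [5,6] "chased" : S
        [6,7] "today" : (N/S)\S
    [7,8] "often" : (S\PP)\NP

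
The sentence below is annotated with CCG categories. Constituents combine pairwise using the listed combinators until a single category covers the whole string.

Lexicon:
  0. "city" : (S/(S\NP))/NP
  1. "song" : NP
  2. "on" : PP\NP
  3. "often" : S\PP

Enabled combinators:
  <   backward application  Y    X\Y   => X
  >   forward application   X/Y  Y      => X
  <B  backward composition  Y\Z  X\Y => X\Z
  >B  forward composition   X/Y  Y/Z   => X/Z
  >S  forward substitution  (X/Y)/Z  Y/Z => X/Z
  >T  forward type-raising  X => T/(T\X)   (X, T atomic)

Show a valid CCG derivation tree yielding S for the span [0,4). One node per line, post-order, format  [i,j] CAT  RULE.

[0,1] (S/(S\NP))/NP  lex  "city"
[1,2] NP  lex  "song"
[0,2] S/(S\NP)  >  k=1
[2,3] PP\NP  lex  "on"
[3,4] S\PP  lex  "often"
[2,4] S\NP  <B  k=3
[0,4] S  >  k=2

[0,4] S   >
  [0,2] S/(S\NP)   >
    [0,1] "city" : (S/(S\NP))/NP
    [1,2] "song" : NP
  [2,4] S\NP   <B
    [2,3] "on" : PP\NP
    [3,4] "often" : S\PP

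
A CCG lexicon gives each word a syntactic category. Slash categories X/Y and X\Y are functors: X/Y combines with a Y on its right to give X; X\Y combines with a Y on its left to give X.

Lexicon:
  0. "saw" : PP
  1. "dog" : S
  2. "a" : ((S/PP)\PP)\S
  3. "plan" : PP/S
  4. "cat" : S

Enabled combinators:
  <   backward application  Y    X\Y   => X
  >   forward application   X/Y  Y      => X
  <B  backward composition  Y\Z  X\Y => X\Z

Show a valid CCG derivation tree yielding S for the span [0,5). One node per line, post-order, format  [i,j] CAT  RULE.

[0,1] PP  lex  "saw"
[1,2] S  lex  "dog"
[2,3] ((S/PP)\PP)\S  lex  "a"
[1,3] (S/PP)\PP  <  k=2
[0,3] S/PP  <  k=1
[3,4] PP/S  lex  "plan"
[4,5] S  lex  "cat"
[3,5] PP  >  k=4
[0,5] S  >  k=3

[0,5] S   >
  [0,3] S/PP   <
    [0,1] "saw" : PP
    [1,3] (S/PP)\PP   <
      [1,2] "dog" : S
      [2,3] "a" : ((S/PP)\PP)\S
  [3,5] PP   >
    [3,4] "plan" : PP/S
    [4,5] "cat" : S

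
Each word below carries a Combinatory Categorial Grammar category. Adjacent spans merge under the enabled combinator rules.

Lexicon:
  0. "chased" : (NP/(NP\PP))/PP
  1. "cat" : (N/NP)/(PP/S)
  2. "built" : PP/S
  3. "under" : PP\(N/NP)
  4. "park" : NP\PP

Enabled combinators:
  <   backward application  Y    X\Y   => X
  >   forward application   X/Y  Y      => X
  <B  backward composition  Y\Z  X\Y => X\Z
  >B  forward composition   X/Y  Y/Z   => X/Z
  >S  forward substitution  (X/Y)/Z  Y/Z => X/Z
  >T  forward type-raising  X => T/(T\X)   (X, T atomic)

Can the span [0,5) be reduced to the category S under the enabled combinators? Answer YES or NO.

NO

(NP/(NP\PP))/PP (N/NP)/(PP/S) PP/S PP\(N/NP) NP\PP
CKY chart[0,5] = {(NP/(NP\PP))/(PP\NP), N/(N\NP), NP, NP/(NP\NP), PP/(PP\NP), S/(S\NP)}; S ∉ chart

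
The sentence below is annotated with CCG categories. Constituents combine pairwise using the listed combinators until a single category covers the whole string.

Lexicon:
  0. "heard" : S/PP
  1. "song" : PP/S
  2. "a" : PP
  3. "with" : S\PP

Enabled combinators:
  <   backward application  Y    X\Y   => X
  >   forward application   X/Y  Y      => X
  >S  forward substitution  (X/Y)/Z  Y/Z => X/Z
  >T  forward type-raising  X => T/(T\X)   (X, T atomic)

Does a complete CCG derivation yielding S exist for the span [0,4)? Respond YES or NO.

YES

[0,4] S   >
  [0,1] "heard" : S/PP
  [1,4] PP   >
    [1,2] "song" : PP/S
    [2,4] S   <
      [2,3] "a" : PP
      [3,4] "with" : S\PP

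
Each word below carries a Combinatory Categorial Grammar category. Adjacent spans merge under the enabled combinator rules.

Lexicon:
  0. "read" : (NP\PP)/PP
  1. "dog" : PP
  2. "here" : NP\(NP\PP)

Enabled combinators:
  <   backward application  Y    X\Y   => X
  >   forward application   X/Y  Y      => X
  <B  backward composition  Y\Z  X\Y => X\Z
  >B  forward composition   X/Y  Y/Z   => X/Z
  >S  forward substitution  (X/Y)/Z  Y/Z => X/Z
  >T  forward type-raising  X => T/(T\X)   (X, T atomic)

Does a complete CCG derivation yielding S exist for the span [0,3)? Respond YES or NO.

(NP\PP)/PP PP NP\(NP\PP)
CKY chart[0,3] = {N/(N\NP), NP, NP/(NP\NP), PP/(PP\NP), S/(S\NP)}; S ∉ chart

NO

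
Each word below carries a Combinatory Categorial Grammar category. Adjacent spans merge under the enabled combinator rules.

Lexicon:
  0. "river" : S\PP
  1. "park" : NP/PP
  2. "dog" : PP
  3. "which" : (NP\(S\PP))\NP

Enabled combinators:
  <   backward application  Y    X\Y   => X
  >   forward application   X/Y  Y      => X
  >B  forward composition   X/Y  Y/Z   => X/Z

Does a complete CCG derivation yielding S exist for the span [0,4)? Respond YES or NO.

NO

S\PP NP/PP PP (NP\(S\PP))\NP
CKY chart[0,4] = {NP}; S ∉ chart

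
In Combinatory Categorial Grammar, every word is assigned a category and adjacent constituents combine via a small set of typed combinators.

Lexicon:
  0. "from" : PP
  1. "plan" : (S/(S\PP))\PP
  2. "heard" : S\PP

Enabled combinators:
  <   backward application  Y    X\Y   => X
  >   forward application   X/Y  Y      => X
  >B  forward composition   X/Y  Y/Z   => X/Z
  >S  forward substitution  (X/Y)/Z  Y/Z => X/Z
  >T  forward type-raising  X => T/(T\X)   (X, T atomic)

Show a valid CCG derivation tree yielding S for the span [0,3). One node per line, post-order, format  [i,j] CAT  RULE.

[0,3] S   >
  [0,2] S/(S\PP)   <
    [0,1] "from" : PP
    [1,2] "plan" : (S/(S\PP))\PP
  [2,3] "heard" : S\PP

[0,1] PP  lex  "from"
[1,2] (S/(S\PP))\PP  lex  "plan"
[0,2] S/(S\PP)  <  k=1
[2,3] S\PP  lex  "heard"
[0,3] S  >  k=2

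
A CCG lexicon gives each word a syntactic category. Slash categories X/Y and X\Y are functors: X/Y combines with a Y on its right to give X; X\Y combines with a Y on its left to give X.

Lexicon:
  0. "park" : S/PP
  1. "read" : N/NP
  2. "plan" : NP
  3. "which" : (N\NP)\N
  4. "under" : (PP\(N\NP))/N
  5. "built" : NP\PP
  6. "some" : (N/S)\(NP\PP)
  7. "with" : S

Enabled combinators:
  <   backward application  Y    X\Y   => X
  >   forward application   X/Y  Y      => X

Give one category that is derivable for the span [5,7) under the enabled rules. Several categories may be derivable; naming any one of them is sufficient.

N/S

[0,8] S   >
  [0,1] "park" : S/PP
  [1,8] PP   <
    [1,4] N\NP   <
      [1,3] N   >
        [1,2] "read" : N/NP
        [2,3] "plan" : NP
      [3,4] "which" : (N\NP)\N
    [4,8] PP\(N\NP)   >
      [4,5] "under" : (PP\(N\NP))/N
      [5,8] N   >
        [5,7] N/S   <
          [5,6] "built" : NP\PP
          [6,7] "some" : (N/S)\(NP\PP)
        [7,8] "with" : S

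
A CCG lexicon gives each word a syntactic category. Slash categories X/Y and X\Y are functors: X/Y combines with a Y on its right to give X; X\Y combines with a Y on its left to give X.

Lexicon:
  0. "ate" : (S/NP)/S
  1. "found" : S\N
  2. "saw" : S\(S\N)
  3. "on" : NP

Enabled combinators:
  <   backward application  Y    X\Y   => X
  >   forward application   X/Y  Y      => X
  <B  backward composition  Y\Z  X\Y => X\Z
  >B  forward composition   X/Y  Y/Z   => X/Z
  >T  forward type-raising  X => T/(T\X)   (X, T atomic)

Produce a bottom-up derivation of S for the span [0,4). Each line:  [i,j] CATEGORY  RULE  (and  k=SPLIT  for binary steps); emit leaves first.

[0,4] S   >
  [0,3] S/NP   >
    [0,1] "ate" : (S/NP)/S
    [1,3] S   <
      [1,2] "found" : S\N
      [2,3] "saw" : S\(S\N)
  [3,4] "on" : NP

[0,1] (S/NP)/S  lex  "ate"
[1,2] S\N  lex  "found"
[2,3] S\(S\N)  lex  "saw"
[1,3] S  <  k=2
[0,3] S/NP  >  k=1
[3,4] NP  lex  "on"
[0,4] S  >  k=3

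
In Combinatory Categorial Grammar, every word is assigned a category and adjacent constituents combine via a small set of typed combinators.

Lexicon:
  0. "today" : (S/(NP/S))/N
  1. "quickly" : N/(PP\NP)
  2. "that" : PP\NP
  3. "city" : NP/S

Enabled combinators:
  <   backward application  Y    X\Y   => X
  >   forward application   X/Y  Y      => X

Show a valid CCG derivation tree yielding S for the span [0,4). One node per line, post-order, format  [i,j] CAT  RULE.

[0,1] (S/(NP/S))/N  lex  "today"
[1,2] N/(PP\NP)  lex  "quickly"
[2,3] PP\NP  lex  "that"
[1,3] N  >  k=2
[0,3] S/(NP/S)  >  k=1
[3,4] NP/S  lex  "city"
[0,4] S  >  k=3

[0,4] S   >
  [0,3] S/(NP/S)   >
    [0,1] "today" : (S/(NP/S))/N
    [1,3] N   >
      [1,2] "quickly" : N/(PP\NP)
      [2,3] "that" : PP\NP
  [3,4] "city" : NP/S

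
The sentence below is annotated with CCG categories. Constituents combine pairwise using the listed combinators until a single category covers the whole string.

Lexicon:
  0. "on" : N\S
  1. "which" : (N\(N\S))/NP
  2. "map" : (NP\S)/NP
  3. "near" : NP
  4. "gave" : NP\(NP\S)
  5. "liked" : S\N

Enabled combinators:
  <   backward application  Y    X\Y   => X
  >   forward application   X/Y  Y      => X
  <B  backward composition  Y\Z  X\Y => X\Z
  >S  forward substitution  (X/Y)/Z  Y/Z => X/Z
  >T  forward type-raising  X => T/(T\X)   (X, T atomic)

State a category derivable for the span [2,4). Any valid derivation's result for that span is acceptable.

[0,6] S   <
  [0,5] N   <
    [0,1] "on" : N\S
    [1,5] N\(N\S)   >
      [1,2] "which" : (N\(N\S))/NP
      [2,5] NP   <
        [2,4] NP\S   >
          [2,3] "map" : (NP\S)/NP
          [3,4] "near" : NP
        [4,5] "gave" : NP\(NP\S)
  [5,6] "liked" : S\N

NP\S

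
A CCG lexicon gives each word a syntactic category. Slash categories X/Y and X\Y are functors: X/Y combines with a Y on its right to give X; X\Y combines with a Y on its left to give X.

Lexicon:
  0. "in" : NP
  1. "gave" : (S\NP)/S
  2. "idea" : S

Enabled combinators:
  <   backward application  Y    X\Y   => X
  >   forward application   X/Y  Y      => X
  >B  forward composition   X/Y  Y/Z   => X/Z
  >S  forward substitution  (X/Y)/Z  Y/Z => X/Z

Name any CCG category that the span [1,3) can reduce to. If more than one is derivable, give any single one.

S\NP

[0,3] S   <
  [0,1] "in" : NP
  [1,3] S\NP   >
    [1,2] "gave" : (S\NP)/S
    [2,3] "idea" : S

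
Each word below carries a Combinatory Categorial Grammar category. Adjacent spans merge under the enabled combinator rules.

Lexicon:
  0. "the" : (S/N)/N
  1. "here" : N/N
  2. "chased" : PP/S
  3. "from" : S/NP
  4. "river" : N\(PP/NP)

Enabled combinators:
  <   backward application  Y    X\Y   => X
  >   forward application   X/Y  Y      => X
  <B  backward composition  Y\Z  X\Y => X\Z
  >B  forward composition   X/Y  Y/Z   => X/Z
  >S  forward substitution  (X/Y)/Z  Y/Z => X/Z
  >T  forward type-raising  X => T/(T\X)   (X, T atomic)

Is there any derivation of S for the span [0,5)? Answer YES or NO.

YES

[0,5] S   >
  [0,2] S/N   >S
    [0,1] "the" : (S/N)/N
    [1,2] "here" : N/N
  [2,5] N   <
    [2,4] PP/NP   >B
      [2,3] "chased" : PP/S
      [3,4] "from" : S/NP
    [4,5] "river" : N\(PP/NP)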